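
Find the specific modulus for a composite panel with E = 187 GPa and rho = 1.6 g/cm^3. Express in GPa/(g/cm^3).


Specific stiffness = E/rho = 187/1.6 = 116.9 GPa/(g/cm^3)

116.9 GPa/(g/cm^3)


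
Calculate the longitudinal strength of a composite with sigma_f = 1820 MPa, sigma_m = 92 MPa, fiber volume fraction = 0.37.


sigma_1 = sigma_f*Vf + sigma_m*(1-Vf) = 1820*0.37 + 92*0.63 = 731.4 MPa

731.4 MPa


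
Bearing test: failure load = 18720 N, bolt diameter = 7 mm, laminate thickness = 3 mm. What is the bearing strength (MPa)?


sigma_br = F/(d*h) = 18720/(7*3) = 891.4 MPa

891.4 MPa


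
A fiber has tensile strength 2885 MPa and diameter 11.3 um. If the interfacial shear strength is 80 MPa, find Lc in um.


Lc = sigma_f * d / (2 * tau_i) = 2885 * 11.3 / (2 * 80) = 203.8 um

203.8 um


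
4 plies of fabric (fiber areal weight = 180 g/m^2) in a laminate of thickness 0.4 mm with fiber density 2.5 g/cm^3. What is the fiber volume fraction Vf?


Vf = n * FAW / (rho_f * h * 1000) = 4 * 180 / (2.5 * 0.4 * 1000) = 0.72

0.72


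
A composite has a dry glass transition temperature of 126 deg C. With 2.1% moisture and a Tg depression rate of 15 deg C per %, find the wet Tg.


Tg_wet = Tg_dry - k*moisture = 126 - 15*2.1 = 94.5 deg C

94.5 deg C


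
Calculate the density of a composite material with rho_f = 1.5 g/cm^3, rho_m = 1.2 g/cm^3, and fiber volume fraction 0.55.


rho_c = rho_f*Vf + rho_m*(1-Vf) = 1.5*0.55 + 1.2*0.45 = 1.365 g/cm^3

1.365 g/cm^3


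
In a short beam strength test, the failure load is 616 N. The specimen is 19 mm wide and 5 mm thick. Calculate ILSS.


ILSS = 3F/(4bh) = 3*616/(4*19*5) = 4.86 MPa

4.86 MPa


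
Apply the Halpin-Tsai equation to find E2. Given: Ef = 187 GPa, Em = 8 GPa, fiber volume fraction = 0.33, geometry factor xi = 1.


eta = (Ef/Em - 1)/(Ef/Em + xi) = (23.375 - 1)/(23.375 + 1) = 0.9179
E2 = Em*(1+xi*eta*Vf)/(1-eta*Vf) = 14.95 GPa

14.95 GPa


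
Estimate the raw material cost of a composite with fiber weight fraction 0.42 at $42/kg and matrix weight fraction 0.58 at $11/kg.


Cost = cost_f*Wf + cost_m*Wm = 42*0.42 + 11*0.58 = $24.02/kg

$24.02/kg


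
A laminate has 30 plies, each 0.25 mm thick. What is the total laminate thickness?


h = n * t_ply = 30 * 0.25 = 7.5 mm

7.5 mm


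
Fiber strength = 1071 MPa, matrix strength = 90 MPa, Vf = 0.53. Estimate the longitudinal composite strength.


sigma_1 = sigma_f*Vf + sigma_m*(1-Vf) = 1071*0.53 + 90*0.47 = 609.9 MPa

609.9 MPa


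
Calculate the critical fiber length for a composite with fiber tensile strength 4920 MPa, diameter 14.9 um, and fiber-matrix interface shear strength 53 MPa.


Lc = sigma_f * d / (2 * tau_i) = 4920 * 14.9 / (2 * 53) = 691.6 um

691.6 um


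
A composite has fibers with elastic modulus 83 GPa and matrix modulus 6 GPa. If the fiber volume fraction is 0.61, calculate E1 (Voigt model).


E1 = Ef*Vf + Em*(1-Vf) = 83*0.61 + 6*0.39 = 52.97 GPa

52.97 GPa


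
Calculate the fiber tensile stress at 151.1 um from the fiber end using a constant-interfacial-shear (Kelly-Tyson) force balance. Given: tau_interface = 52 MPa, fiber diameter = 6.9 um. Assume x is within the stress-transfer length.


Force balance: sigma_f * (pi*d^2/4) = tau * (pi*d) * x  ->  sigma_f = 4 * tau * x / d
sigma_f = 4 * 52 * 151.1 / 6.9 = 4554.9 MPa

4554.9 MPa


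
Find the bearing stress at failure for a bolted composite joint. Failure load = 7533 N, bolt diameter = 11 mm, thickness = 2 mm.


sigma_br = F/(d*h) = 7533/(11*2) = 342.4 MPa

342.4 MPa


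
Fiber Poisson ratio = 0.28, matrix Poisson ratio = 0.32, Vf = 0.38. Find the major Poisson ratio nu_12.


nu_12 = nu_f*Vf + nu_m*(1-Vf) = 0.28*0.38 + 0.32*0.62 = 0.3048

0.3048


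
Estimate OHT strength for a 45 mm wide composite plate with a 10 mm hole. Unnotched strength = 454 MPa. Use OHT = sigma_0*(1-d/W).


OHT = sigma_0*(1-d/W) = 454*(1-10/45) = 353.1 MPa

353.1 MPa


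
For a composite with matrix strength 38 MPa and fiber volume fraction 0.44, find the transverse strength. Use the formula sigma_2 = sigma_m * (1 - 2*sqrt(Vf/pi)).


factor = 1 - 2*sqrt(0.44/pi) = 0.2515
sigma_2 = 38 * 0.2515 = 9.56 MPa

9.56 MPa


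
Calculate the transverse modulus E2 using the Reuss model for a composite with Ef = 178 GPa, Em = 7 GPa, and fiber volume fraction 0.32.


1/E2 = Vf/Ef + (1-Vf)/Em = 0.32/178 + 0.68/7
E2 = 10.11 GPa

10.11 GPa


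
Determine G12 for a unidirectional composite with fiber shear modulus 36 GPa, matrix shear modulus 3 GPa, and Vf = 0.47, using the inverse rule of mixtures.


1/G12 = Vf/Gf + (1-Vf)/Gm = 0.47/36 + 0.53/3
G12 = 5.27 GPa

5.27 GPa


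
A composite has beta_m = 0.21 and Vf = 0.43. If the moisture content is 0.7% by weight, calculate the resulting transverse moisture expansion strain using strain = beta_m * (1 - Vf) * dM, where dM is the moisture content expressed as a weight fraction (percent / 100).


dM = 0.7/100 = 0.007
strain = beta_m * (1-Vf) * dM = 0.21 * 0.57 * 0.007 = 0.0008379

0.0008379


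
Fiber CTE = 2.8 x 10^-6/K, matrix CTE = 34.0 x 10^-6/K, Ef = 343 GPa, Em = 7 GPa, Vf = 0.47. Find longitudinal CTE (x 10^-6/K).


E1 = Ef*Vf + Em*(1-Vf) = 164.92
alpha_1 = (alpha_f*Ef*Vf + alpha_m*Em*(1-Vf))/E1 = 3.5 x 10^-6/K

3.5 x 10^-6/K


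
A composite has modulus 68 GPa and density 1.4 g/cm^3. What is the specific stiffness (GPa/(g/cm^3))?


Specific stiffness = E/rho = 68/1.4 = 48.6 GPa/(g/cm^3)

48.6 GPa/(g/cm^3)


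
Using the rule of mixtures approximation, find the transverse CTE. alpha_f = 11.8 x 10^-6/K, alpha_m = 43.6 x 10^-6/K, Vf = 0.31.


alpha_2 = alpha_f*Vf + alpha_m*(1-Vf) = 11.8*0.31 + 43.6*0.69 = 33.7 x 10^-6/K

33.7 x 10^-6/K


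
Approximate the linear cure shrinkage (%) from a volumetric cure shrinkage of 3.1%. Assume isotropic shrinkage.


Linear shrinkage ≈ vol_shrink/3 = 3.1/3 = 1.033%

1.033%


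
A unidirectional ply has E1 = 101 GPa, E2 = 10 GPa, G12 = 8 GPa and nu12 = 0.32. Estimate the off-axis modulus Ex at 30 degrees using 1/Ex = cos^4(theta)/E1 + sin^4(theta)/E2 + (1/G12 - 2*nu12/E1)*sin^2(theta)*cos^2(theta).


cos^4(30) = 0.5625, sin^4(30) = 0.0625, sin^2(30)*cos^2(30) = 0.1875
1/G12 - 2*nu12/E1 = 1/8 - 2*0.32/101 = 0.118663 GPa^-1
1/Ex = 0.5625/101 + 0.0625/10 + 0.118663*0.1875 = 0.0340687 GPa^-1
Ex = 29.35 GPa

29.35 GPa


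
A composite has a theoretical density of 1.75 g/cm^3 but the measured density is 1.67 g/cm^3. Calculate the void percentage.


Void% = (rho_theo - rho_actual)/rho_theo * 100 = (1.75 - 1.67)/1.75 * 100 = 4.57%

4.57%


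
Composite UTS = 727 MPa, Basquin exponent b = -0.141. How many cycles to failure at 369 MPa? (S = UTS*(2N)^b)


N = 0.5 * (S/UTS)^(1/b) = 0.5 * (369/727)^(1/-0.141) = 61.3309 cycles

61.3309 cycles


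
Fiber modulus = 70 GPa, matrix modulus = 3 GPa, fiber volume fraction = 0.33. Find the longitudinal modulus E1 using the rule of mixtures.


E1 = Ef*Vf + Em*(1-Vf) = 70*0.33 + 3*0.67 = 25.11 GPa

25.11 GPa


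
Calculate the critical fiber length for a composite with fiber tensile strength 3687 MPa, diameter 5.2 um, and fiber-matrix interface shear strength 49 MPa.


Lc = sigma_f * d / (2 * tau_i) = 3687 * 5.2 / (2 * 49) = 195.6 um

195.6 um


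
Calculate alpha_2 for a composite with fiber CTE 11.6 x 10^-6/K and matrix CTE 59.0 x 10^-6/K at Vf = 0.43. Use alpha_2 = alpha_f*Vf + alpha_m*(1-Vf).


alpha_2 = alpha_f*Vf + alpha_m*(1-Vf) = 11.6*0.43 + 59.0*0.57 = 38.6 x 10^-6/K

38.6 x 10^-6/K


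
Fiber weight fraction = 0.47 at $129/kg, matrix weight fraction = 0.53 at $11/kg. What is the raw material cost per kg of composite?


Cost = cost_f*Wf + cost_m*Wm = 129*0.47 + 11*0.53 = $66.46/kg

$66.46/kg


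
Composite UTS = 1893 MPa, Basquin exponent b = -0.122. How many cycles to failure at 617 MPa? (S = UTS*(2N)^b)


N = 0.5 * (S/UTS)^(1/b) = 0.5 * (617/1893)^(1/-0.122) = 4894.0727 cycles

4894.0727 cycles


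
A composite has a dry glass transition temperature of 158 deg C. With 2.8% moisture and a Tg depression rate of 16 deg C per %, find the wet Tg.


Tg_wet = Tg_dry - k*moisture = 158 - 16*2.8 = 113.2 deg C

113.2 deg C


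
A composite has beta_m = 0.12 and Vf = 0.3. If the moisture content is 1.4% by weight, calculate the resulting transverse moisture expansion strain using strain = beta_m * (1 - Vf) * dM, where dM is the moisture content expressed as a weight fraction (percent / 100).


dM = 1.4/100 = 0.014
strain = beta_m * (1-Vf) * dM = 0.12 * 0.7 * 0.014 = 0.001176

0.001176


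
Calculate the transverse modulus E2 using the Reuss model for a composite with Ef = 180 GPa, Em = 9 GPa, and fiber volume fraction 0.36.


1/E2 = Vf/Ef + (1-Vf)/Em = 0.36/180 + 0.64/9
E2 = 13.68 GPa

13.68 GPa


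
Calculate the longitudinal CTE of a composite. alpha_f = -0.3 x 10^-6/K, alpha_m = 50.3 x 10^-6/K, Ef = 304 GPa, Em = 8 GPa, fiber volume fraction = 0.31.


E1 = Ef*Vf + Em*(1-Vf) = 99.76
alpha_1 = (alpha_f*Ef*Vf + alpha_m*Em*(1-Vf))/E1 = 2.5 x 10^-6/K

2.5 x 10^-6/K


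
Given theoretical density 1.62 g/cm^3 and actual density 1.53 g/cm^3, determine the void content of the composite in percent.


Void% = (rho_theo - rho_actual)/rho_theo * 100 = (1.62 - 1.53)/1.62 * 100 = 5.56%

5.56%


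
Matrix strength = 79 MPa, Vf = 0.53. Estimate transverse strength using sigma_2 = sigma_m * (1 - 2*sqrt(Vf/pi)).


factor = 1 - 2*sqrt(0.53/pi) = 0.1785
sigma_2 = 79 * 0.1785 = 14.1 MPa

14.1 MPa


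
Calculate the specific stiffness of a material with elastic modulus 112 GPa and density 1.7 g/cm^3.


Specific stiffness = E/rho = 112/1.7 = 65.9 GPa/(g/cm^3)

65.9 GPa/(g/cm^3)


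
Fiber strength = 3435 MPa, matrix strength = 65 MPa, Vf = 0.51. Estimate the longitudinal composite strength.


sigma_1 = sigma_f*Vf + sigma_m*(1-Vf) = 3435*0.51 + 65*0.49 = 1783.7 MPa

1783.7 MPa


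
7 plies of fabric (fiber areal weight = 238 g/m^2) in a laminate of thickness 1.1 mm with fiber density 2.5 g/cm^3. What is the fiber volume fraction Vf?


Vf = n * FAW / (rho_f * h * 1000) = 7 * 238 / (2.5 * 1.1 * 1000) = 0.6058

0.6058


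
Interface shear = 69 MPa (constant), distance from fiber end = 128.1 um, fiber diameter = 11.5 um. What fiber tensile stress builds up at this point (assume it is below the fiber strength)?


Force balance: sigma_f * (pi*d^2/4) = tau * (pi*d) * x  ->  sigma_f = 4 * tau * x / d
sigma_f = 4 * 69 * 128.1 / 11.5 = 3074.4 MPa

3074.4 MPa


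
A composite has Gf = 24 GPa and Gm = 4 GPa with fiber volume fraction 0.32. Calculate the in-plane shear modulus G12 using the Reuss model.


1/G12 = Vf/Gf + (1-Vf)/Gm = 0.32/24 + 0.68/4
G12 = 5.45 GPa

5.45 GPa


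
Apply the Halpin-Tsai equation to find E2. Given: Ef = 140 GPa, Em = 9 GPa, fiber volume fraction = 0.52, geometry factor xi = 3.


eta = (Ef/Em - 1)/(Ef/Em + xi) = (15.5556 - 1)/(15.5556 + 3) = 0.7844
E2 = Em*(1+xi*eta*Vf)/(1-eta*Vf) = 33.8 GPa

33.8 GPa


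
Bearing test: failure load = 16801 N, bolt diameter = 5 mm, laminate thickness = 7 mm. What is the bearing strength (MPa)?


sigma_br = F/(d*h) = 16801/(5*7) = 480.0 MPa

480.0 MPa


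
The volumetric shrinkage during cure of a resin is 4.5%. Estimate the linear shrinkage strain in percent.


Linear shrinkage ≈ vol_shrink/3 = 4.5/3 = 1.5%

1.5%


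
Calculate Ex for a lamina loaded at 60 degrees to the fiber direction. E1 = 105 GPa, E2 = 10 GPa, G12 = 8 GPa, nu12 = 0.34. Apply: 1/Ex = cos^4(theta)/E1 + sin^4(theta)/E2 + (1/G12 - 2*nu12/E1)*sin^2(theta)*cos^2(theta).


cos^4(60) = 0.0625, sin^4(60) = 0.5625, sin^2(60)*cos^2(60) = 0.1875
1/G12 - 2*nu12/E1 = 1/8 - 2*0.34/105 = 0.118524 GPa^-1
1/Ex = 0.0625/105 + 0.5625/10 + 0.118524*0.1875 = 0.0790685 GPa^-1
Ex = 12.65 GPa

12.65 GPa


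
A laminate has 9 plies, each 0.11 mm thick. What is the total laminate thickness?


h = n * t_ply = 9 * 0.11 = 0.99 mm

0.99 mm


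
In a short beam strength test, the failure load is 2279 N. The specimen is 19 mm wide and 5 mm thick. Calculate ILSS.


ILSS = 3F/(4bh) = 3*2279/(4*19*5) = 17.99 MPa

17.99 MPa


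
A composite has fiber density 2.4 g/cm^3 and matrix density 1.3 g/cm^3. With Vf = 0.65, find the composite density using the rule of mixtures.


rho_c = rho_f*Vf + rho_m*(1-Vf) = 2.4*0.65 + 1.3*0.35 = 2.015 g/cm^3

2.015 g/cm^3


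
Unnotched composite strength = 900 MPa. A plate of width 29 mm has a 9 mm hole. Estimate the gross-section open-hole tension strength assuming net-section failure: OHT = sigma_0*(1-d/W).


OHT = sigma_0*(1-d/W) = 900*(1-9/29) = 620.7 MPa

620.7 MPa


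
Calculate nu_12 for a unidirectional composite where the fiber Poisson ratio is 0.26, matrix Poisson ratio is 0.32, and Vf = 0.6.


nu_12 = nu_f*Vf + nu_m*(1-Vf) = 0.26*0.6 + 0.32*0.4 = 0.284

0.284


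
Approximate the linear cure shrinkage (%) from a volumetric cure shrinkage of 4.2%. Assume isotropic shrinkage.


Linear shrinkage ≈ vol_shrink/3 = 4.2/3 = 1.4%

1.4%


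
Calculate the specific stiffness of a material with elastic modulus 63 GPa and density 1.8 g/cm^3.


Specific stiffness = E/rho = 63/1.8 = 35.0 GPa/(g/cm^3)

35.0 GPa/(g/cm^3)


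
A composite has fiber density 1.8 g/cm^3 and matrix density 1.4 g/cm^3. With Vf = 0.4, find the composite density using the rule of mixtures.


rho_c = rho_f*Vf + rho_m*(1-Vf) = 1.8*0.4 + 1.4*0.6 = 1.56 g/cm^3

1.56 g/cm^3


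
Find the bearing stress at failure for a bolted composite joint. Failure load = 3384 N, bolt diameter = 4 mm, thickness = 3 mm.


sigma_br = F/(d*h) = 3384/(4*3) = 282.0 MPa

282.0 MPa


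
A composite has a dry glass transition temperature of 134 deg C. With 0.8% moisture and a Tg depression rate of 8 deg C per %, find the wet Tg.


Tg_wet = Tg_dry - k*moisture = 134 - 8*0.8 = 127.6 deg C

127.6 deg C


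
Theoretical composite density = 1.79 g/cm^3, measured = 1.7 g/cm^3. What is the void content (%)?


Void% = (rho_theo - rho_actual)/rho_theo * 100 = (1.79 - 1.7)/1.79 * 100 = 5.03%

5.03%


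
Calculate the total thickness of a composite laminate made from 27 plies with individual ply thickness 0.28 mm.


h = n * t_ply = 27 * 0.28 = 7.56 mm

7.56 mm


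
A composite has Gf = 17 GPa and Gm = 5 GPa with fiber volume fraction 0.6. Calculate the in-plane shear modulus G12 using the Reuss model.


1/G12 = Vf/Gf + (1-Vf)/Gm = 0.6/17 + 0.4/5
G12 = 8.67 GPa

8.67 GPa


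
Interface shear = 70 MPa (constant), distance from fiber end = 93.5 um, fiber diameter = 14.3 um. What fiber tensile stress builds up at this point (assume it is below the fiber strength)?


Force balance: sigma_f * (pi*d^2/4) = tau * (pi*d) * x  ->  sigma_f = 4 * tau * x / d
sigma_f = 4 * 70 * 93.5 / 14.3 = 1830.8 MPa

1830.8 MPa


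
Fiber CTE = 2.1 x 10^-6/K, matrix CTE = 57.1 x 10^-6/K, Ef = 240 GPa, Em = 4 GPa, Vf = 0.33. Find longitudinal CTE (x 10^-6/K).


E1 = Ef*Vf + Em*(1-Vf) = 81.88
alpha_1 = (alpha_f*Ef*Vf + alpha_m*Em*(1-Vf))/E1 = 3.9 x 10^-6/K

3.9 x 10^-6/K


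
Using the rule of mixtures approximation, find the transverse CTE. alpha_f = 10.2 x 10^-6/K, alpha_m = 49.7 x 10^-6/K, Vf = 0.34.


alpha_2 = alpha_f*Vf + alpha_m*(1-Vf) = 10.2*0.34 + 49.7*0.66 = 36.3 x 10^-6/K

36.3 x 10^-6/K


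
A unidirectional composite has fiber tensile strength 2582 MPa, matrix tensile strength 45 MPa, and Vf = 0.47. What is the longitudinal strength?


sigma_1 = sigma_f*Vf + sigma_m*(1-Vf) = 2582*0.47 + 45*0.53 = 1237.4 MPa

1237.4 MPa


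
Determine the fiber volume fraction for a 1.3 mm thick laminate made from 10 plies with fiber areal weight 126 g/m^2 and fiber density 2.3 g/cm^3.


Vf = n * FAW / (rho_f * h * 1000) = 10 * 126 / (2.3 * 1.3 * 1000) = 0.4214

0.4214


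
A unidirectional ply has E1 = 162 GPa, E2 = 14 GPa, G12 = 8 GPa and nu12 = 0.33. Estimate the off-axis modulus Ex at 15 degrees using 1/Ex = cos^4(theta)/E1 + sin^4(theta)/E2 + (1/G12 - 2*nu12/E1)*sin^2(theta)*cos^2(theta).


cos^4(15) = 0.870513, sin^4(15) = 0.004487, sin^2(15)*cos^2(15) = 0.0625
1/G12 - 2*nu12/E1 = 1/8 - 2*0.33/162 = 0.120926 GPa^-1
1/Ex = 0.870513/162 + 0.004487/14 + 0.120926*0.0625 = 0.0132519 GPa^-1
Ex = 75.46 GPa

75.46 GPa


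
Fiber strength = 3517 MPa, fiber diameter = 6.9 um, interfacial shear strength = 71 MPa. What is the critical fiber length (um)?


Lc = sigma_f * d / (2 * tau_i) = 3517 * 6.9 / (2 * 71) = 170.9 um

170.9 um


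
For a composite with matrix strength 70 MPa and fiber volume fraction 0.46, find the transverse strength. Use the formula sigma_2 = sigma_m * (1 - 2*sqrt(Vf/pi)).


factor = 1 - 2*sqrt(0.46/pi) = 0.2347
sigma_2 = 70 * 0.2347 = 16.43 MPa

16.43 MPa


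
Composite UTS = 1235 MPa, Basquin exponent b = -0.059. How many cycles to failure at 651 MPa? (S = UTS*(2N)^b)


N = 0.5 * (S/UTS)^(1/b) = 0.5 * (651/1235)^(1/-0.059) = 25839.9407 cycles

25839.9407 cycles


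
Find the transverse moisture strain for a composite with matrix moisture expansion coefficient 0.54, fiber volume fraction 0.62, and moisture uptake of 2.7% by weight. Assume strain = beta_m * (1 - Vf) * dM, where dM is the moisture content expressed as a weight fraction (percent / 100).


dM = 2.7/100 = 0.027
strain = beta_m * (1-Vf) * dM = 0.54 * 0.38 * 0.027 = 0.0055404

0.0055404


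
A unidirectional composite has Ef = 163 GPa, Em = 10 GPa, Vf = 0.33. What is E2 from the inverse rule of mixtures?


1/E2 = Vf/Ef + (1-Vf)/Em = 0.33/163 + 0.67/10
E2 = 14.49 GPa

14.49 GPa


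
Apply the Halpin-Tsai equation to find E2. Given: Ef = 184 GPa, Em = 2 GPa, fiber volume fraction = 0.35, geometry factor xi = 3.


eta = (Ef/Em - 1)/(Ef/Em + xi) = (92.0 - 1)/(92.0 + 3) = 0.9579
E2 = Em*(1+xi*eta*Vf)/(1-eta*Vf) = 6.03 GPa

6.03 GPa


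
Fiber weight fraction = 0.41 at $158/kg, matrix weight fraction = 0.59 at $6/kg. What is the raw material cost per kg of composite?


Cost = cost_f*Wf + cost_m*Wm = 158*0.41 + 6*0.59 = $68.32/kg

$68.32/kg


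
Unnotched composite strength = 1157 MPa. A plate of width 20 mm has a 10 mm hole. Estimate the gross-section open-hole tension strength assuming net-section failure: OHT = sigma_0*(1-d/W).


OHT = sigma_0*(1-d/W) = 1157*(1-10/20) = 578.5 MPa

578.5 MPa


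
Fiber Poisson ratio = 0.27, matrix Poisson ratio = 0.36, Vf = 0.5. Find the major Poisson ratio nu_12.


nu_12 = nu_f*Vf + nu_m*(1-Vf) = 0.27*0.5 + 0.36*0.5 = 0.315

0.315


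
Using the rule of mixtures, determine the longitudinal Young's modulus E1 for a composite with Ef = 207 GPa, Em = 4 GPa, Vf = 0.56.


E1 = Ef*Vf + Em*(1-Vf) = 207*0.56 + 4*0.44 = 117.68 GPa

117.68 GPa


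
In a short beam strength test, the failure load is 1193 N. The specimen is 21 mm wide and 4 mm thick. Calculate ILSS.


ILSS = 3F/(4bh) = 3*1193/(4*21*4) = 10.65 MPa

10.65 MPa


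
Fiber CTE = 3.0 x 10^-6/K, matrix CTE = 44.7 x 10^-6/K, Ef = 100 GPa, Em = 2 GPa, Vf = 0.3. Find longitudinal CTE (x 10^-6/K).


E1 = Ef*Vf + Em*(1-Vf) = 31.4
alpha_1 = (alpha_f*Ef*Vf + alpha_m*Em*(1-Vf))/E1 = 4.86 x 10^-6/K

4.86 x 10^-6/K


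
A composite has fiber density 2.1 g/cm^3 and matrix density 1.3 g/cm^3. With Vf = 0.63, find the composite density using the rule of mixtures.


rho_c = rho_f*Vf + rho_m*(1-Vf) = 2.1*0.63 + 1.3*0.37 = 1.804 g/cm^3

1.804 g/cm^3


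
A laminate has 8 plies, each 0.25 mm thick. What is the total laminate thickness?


h = n * t_ply = 8 * 0.25 = 2.0 mm

2.0 mm


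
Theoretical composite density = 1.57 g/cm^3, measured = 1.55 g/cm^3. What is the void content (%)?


Void% = (rho_theo - rho_actual)/rho_theo * 100 = (1.57 - 1.55)/1.57 * 100 = 1.27%

1.27%


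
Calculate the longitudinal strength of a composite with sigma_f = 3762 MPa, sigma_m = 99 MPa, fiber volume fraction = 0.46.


sigma_1 = sigma_f*Vf + sigma_m*(1-Vf) = 3762*0.46 + 99*0.54 = 1784.0 MPa

1784.0 MPa


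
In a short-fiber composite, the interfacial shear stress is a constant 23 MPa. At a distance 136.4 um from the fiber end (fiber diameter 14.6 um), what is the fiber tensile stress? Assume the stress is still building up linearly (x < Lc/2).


Force balance: sigma_f * (pi*d^2/4) = tau * (pi*d) * x  ->  sigma_f = 4 * tau * x / d
sigma_f = 4 * 23 * 136.4 / 14.6 = 859.5 MPa

859.5 MPa


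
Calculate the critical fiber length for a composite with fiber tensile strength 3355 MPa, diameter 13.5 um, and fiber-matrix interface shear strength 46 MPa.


Lc = sigma_f * d / (2 * tau_i) = 3355 * 13.5 / (2 * 46) = 492.3 um

492.3 um


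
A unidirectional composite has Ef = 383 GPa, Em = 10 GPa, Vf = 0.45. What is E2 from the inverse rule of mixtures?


1/E2 = Vf/Ef + (1-Vf)/Em = 0.45/383 + 0.55/10
E2 = 17.8 GPa

17.8 GPa


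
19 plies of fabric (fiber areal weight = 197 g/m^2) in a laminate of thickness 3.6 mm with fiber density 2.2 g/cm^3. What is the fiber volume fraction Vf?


Vf = n * FAW / (rho_f * h * 1000) = 19 * 197 / (2.2 * 3.6 * 1000) = 0.4726

0.4726


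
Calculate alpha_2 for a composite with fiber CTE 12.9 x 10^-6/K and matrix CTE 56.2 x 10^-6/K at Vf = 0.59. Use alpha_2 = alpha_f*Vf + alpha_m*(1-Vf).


alpha_2 = alpha_f*Vf + alpha_m*(1-Vf) = 12.9*0.59 + 56.2*0.41 = 30.7 x 10^-6/K

30.7 x 10^-6/K


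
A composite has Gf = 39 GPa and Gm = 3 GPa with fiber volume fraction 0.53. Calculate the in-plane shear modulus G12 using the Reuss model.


1/G12 = Vf/Gf + (1-Vf)/Gm = 0.53/39 + 0.47/3
G12 = 5.87 GPa

5.87 GPa


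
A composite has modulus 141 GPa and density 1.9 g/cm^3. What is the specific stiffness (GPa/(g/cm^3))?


Specific stiffness = E/rho = 141/1.9 = 74.2 GPa/(g/cm^3)

74.2 GPa/(g/cm^3)


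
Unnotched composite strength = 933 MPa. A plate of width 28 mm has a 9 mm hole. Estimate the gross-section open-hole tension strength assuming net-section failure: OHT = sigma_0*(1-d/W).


OHT = sigma_0*(1-d/W) = 933*(1-9/28) = 633.1 MPa

633.1 MPa


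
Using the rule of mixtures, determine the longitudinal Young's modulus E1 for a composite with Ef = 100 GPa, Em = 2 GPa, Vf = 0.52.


E1 = Ef*Vf + Em*(1-Vf) = 100*0.52 + 2*0.48 = 52.96 GPa

52.96 GPa


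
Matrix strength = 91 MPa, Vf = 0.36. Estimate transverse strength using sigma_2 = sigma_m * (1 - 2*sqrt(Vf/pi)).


factor = 1 - 2*sqrt(0.36/pi) = 0.323
sigma_2 = 91 * 0.323 = 29.39 MPa

29.39 MPa


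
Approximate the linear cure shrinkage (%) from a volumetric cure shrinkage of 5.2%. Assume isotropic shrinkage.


Linear shrinkage ≈ vol_shrink/3 = 5.2/3 = 1.733%

1.733%


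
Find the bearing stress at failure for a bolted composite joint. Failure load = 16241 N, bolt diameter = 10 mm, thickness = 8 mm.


sigma_br = F/(d*h) = 16241/(10*8) = 203.0 MPa

203.0 MPa


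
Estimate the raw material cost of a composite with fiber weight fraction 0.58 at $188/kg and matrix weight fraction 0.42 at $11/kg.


Cost = cost_f*Wf + cost_m*Wm = 188*0.58 + 11*0.42 = $113.66/kg

$113.66/kg


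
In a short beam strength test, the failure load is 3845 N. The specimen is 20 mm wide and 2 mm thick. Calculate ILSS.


ILSS = 3F/(4bh) = 3*3845/(4*20*2) = 72.09 MPa

72.09 MPa


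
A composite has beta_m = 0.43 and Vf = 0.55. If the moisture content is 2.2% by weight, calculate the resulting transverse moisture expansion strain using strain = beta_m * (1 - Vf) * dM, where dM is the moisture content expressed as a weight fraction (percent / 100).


dM = 2.2/100 = 0.022
strain = beta_m * (1-Vf) * dM = 0.43 * 0.45 * 0.022 = 0.004257

0.004257


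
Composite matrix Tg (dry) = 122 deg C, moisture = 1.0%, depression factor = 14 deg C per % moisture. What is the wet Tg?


Tg_wet = Tg_dry - k*moisture = 122 - 14*1.0 = 108.0 deg C

108.0 deg C


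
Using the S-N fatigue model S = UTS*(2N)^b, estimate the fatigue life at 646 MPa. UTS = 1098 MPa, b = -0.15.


N = 0.5 * (S/UTS)^(1/b) = 0.5 * (646/1098)^(1/-0.15) = 17.1699 cycles

17.1699 cycles


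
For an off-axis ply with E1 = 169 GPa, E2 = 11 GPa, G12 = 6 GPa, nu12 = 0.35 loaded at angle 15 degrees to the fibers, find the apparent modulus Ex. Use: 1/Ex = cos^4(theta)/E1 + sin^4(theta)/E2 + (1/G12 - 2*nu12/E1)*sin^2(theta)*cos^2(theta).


cos^4(15) = 0.870513, sin^4(15) = 0.004487, sin^2(15)*cos^2(15) = 0.0625
1/G12 - 2*nu12/E1 = 1/6 - 2*0.35/169 = 0.162525 GPa^-1
1/Ex = 0.870513/169 + 0.004487/11 + 0.162525*0.0625 = 0.0157167 GPa^-1
Ex = 63.63 GPa

63.63 GPa


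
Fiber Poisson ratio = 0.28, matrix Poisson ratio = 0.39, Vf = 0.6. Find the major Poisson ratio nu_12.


nu_12 = nu_f*Vf + nu_m*(1-Vf) = 0.28*0.6 + 0.39*0.4 = 0.324

0.324


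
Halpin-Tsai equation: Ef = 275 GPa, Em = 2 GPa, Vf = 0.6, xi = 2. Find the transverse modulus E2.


eta = (Ef/Em - 1)/(Ef/Em + xi) = (137.5 - 1)/(137.5 + 2) = 0.9785
E2 = Em*(1+xi*eta*Vf)/(1-eta*Vf) = 10.53 GPa

10.53 GPa


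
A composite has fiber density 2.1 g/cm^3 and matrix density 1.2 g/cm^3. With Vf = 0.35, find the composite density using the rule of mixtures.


rho_c = rho_f*Vf + rho_m*(1-Vf) = 2.1*0.35 + 1.2*0.65 = 1.515 g/cm^3

1.515 g/cm^3


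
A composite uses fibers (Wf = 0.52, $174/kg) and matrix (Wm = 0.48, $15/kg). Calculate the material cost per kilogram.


Cost = cost_f*Wf + cost_m*Wm = 174*0.52 + 15*0.48 = $97.68/kg

$97.68/kg


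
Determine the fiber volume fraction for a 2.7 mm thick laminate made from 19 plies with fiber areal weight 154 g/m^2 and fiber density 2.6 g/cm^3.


Vf = n * FAW / (rho_f * h * 1000) = 19 * 154 / (2.6 * 2.7 * 1000) = 0.4168

0.4168


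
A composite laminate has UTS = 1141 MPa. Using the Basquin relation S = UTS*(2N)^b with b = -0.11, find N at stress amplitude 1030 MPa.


N = 0.5 * (S/UTS)^(1/b) = 0.5 * (1030/1141)^(1/-0.11) = 1.2678 cycles

1.2678 cycles


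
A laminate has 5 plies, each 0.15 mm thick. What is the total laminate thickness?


h = n * t_ply = 5 * 0.15 = 0.75 mm

0.75 mm


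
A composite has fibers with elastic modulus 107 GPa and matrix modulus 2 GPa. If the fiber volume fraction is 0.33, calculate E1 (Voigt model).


E1 = Ef*Vf + Em*(1-Vf) = 107*0.33 + 2*0.67 = 36.65 GPa

36.65 GPa


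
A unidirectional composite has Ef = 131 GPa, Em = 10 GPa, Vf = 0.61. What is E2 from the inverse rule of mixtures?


1/E2 = Vf/Ef + (1-Vf)/Em = 0.61/131 + 0.39/10
E2 = 22.91 GPa

22.91 GPa


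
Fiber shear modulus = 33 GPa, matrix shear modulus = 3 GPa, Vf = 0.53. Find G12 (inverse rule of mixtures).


1/G12 = Vf/Gf + (1-Vf)/Gm = 0.53/33 + 0.47/3
G12 = 5.79 GPa

5.79 GPa


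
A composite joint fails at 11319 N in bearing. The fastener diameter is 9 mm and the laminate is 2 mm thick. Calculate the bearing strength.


sigma_br = F/(d*h) = 11319/(9*2) = 628.8 MPa

628.8 MPa


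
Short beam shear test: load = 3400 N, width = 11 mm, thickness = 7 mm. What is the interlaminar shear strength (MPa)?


ILSS = 3F/(4bh) = 3*3400/(4*11*7) = 33.12 MPa

33.12 MPa


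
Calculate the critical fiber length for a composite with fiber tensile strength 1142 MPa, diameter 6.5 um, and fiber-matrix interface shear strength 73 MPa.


Lc = sigma_f * d / (2 * tau_i) = 1142 * 6.5 / (2 * 73) = 50.8 um

50.8 um


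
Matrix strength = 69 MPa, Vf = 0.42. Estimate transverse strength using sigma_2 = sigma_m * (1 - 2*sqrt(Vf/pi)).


factor = 1 - 2*sqrt(0.42/pi) = 0.2687
sigma_2 = 69 * 0.2687 = 18.54 MPa

18.54 MPa


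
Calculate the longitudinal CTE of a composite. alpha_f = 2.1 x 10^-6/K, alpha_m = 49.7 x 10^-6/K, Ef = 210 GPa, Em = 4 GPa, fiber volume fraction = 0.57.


E1 = Ef*Vf + Em*(1-Vf) = 121.42
alpha_1 = (alpha_f*Ef*Vf + alpha_m*Em*(1-Vf))/E1 = 2.77 x 10^-6/K

2.77 x 10^-6/K


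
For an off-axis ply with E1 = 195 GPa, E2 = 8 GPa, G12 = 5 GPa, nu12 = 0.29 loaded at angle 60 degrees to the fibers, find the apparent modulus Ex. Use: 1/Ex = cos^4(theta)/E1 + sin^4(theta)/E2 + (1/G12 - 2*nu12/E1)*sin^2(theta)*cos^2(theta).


cos^4(60) = 0.0625, sin^4(60) = 0.5625, sin^2(60)*cos^2(60) = 0.1875
1/G12 - 2*nu12/E1 = 1/5 - 2*0.29/195 = 0.197026 GPa^-1
1/Ex = 0.0625/195 + 0.5625/8 + 0.197026*0.1875 = 0.1075753 GPa^-1
Ex = 9.3 GPa

9.3 GPa


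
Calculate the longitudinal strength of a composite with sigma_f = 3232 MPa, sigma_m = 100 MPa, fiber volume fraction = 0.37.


sigma_1 = sigma_f*Vf + sigma_m*(1-Vf) = 3232*0.37 + 100*0.63 = 1258.8 MPa

1258.8 MPa


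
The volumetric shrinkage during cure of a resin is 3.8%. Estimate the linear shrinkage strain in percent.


Linear shrinkage ≈ vol_shrink/3 = 3.8/3 = 1.267%

1.267%


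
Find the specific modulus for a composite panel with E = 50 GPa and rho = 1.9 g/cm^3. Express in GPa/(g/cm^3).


Specific stiffness = E/rho = 50/1.9 = 26.3 GPa/(g/cm^3)

26.3 GPa/(g/cm^3)


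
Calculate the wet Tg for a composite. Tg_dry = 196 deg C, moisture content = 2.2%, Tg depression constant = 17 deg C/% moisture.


Tg_wet = Tg_dry - k*moisture = 196 - 17*2.2 = 158.6 deg C

158.6 deg C


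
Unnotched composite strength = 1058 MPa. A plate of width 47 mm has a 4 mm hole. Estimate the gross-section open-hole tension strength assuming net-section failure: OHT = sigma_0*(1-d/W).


OHT = sigma_0*(1-d/W) = 1058*(1-4/47) = 968.0 MPa

968.0 MPa


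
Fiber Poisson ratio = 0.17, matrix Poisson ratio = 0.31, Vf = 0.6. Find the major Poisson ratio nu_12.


nu_12 = nu_f*Vf + nu_m*(1-Vf) = 0.17*0.6 + 0.31*0.4 = 0.226

0.226


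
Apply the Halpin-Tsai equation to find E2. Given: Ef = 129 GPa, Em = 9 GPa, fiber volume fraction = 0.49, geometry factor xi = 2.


eta = (Ef/Em - 1)/(Ef/Em + xi) = (14.3333 - 1)/(14.3333 + 2) = 0.8163
E2 = Em*(1+xi*eta*Vf)/(1-eta*Vf) = 27.0 GPa

27.0 GPa


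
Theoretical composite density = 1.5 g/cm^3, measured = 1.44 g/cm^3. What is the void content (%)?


Void% = (rho_theo - rho_actual)/rho_theo * 100 = (1.5 - 1.44)/1.5 * 100 = 4.0%

4.0%


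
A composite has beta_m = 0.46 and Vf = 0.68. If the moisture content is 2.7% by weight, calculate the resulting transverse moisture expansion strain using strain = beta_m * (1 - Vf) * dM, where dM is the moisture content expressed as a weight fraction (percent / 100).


dM = 2.7/100 = 0.027
strain = beta_m * (1-Vf) * dM = 0.46 * 0.32 * 0.027 = 0.0039744

0.0039744


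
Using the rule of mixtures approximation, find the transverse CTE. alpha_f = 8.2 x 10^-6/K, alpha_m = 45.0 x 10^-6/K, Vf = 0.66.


alpha_2 = alpha_f*Vf + alpha_m*(1-Vf) = 8.2*0.66 + 45.0*0.34 = 20.7 x 10^-6/K

20.7 x 10^-6/K


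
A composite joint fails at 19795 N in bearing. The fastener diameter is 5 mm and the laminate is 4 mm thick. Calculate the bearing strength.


sigma_br = F/(d*h) = 19795/(5*4) = 989.8 MPa

989.8 MPa


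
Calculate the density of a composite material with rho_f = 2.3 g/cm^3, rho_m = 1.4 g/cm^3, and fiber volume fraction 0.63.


rho_c = rho_f*Vf + rho_m*(1-Vf) = 2.3*0.63 + 1.4*0.37 = 1.967 g/cm^3

1.967 g/cm^3


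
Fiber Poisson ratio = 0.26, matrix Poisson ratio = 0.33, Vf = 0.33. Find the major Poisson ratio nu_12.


nu_12 = nu_f*Vf + nu_m*(1-Vf) = 0.26*0.33 + 0.33*0.67 = 0.3069

0.3069


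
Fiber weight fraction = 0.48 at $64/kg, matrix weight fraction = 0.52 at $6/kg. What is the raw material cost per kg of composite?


Cost = cost_f*Wf + cost_m*Wm = 64*0.48 + 6*0.52 = $33.84/kg

$33.84/kg


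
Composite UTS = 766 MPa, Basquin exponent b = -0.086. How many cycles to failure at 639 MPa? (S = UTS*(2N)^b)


N = 0.5 * (S/UTS)^(1/b) = 0.5 * (639/766)^(1/-0.086) = 4.1154 cycles

4.1154 cycles


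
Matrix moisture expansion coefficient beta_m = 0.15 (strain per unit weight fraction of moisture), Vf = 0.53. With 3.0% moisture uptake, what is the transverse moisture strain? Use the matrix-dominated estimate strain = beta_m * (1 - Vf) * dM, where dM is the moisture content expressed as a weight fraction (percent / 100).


dM = 3.0/100 = 0.03
strain = beta_m * (1-Vf) * dM = 0.15 * 0.47 * 0.03 = 0.002115

0.002115


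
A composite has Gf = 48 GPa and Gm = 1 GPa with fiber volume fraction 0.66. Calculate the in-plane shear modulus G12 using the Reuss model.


1/G12 = Vf/Gf + (1-Vf)/Gm = 0.66/48 + 0.34/1
G12 = 2.83 GPa

2.83 GPa


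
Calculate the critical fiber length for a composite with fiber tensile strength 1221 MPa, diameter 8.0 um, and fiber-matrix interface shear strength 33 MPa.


Lc = sigma_f * d / (2 * tau_i) = 1221 * 8.0 / (2 * 33) = 148.0 um

148.0 um


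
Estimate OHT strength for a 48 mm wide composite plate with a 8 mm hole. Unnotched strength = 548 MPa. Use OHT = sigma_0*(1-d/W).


OHT = sigma_0*(1-d/W) = 548*(1-8/48) = 456.7 MPa

456.7 MPa


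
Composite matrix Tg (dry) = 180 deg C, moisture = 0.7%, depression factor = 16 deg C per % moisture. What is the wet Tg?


Tg_wet = Tg_dry - k*moisture = 180 - 16*0.7 = 168.8 deg C

168.8 deg C


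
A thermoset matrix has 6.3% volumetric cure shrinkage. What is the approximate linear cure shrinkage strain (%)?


Linear shrinkage ≈ vol_shrink/3 = 6.3/3 = 2.1%

2.1%


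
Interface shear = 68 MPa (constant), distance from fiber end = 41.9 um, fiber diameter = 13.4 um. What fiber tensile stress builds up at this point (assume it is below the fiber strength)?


Force balance: sigma_f * (pi*d^2/4) = tau * (pi*d) * x  ->  sigma_f = 4 * tau * x / d
sigma_f = 4 * 68 * 41.9 / 13.4 = 850.5 MPa

850.5 MPa


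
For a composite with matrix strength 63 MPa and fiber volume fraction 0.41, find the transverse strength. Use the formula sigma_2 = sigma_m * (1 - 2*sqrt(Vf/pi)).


factor = 1 - 2*sqrt(0.41/pi) = 0.2775
sigma_2 = 63 * 0.2775 = 17.48 MPa

17.48 MPa


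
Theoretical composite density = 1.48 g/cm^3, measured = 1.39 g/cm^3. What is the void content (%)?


Void% = (rho_theo - rho_actual)/rho_theo * 100 = (1.48 - 1.39)/1.48 * 100 = 6.08%

6.08%


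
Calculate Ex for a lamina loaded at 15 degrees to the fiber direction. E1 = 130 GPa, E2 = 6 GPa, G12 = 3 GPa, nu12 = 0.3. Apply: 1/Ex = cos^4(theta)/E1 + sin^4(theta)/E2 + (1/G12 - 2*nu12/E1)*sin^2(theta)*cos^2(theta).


cos^4(15) = 0.870513, sin^4(15) = 0.004487, sin^2(15)*cos^2(15) = 0.0625
1/G12 - 2*nu12/E1 = 1/3 - 2*0.3/130 = 0.328718 GPa^-1
1/Ex = 0.870513/130 + 0.004487/6 + 0.328718*0.0625 = 0.027989 GPa^-1
Ex = 35.73 GPa

35.73 GPa


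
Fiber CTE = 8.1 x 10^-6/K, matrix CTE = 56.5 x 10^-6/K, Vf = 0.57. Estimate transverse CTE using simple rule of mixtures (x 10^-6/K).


alpha_2 = alpha_f*Vf + alpha_m*(1-Vf) = 8.1*0.57 + 56.5*0.43 = 28.9 x 10^-6/K

28.9 x 10^-6/K


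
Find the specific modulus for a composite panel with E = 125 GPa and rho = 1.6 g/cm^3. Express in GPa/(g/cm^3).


Specific stiffness = E/rho = 125/1.6 = 78.1 GPa/(g/cm^3)

78.1 GPa/(g/cm^3)


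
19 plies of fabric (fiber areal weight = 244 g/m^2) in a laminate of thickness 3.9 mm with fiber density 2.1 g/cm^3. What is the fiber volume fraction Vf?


Vf = n * FAW / (rho_f * h * 1000) = 19 * 244 / (2.1 * 3.9 * 1000) = 0.5661

0.5661


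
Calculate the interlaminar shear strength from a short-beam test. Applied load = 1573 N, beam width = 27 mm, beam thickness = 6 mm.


ILSS = 3F/(4bh) = 3*1573/(4*27*6) = 7.28 MPa

7.28 MPa


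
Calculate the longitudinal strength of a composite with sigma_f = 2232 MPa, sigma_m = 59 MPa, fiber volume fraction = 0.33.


sigma_1 = sigma_f*Vf + sigma_m*(1-Vf) = 2232*0.33 + 59*0.67 = 776.1 MPa

776.1 MPa


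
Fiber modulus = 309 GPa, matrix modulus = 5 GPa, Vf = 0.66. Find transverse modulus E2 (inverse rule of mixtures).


1/E2 = Vf/Ef + (1-Vf)/Em = 0.66/309 + 0.34/5
E2 = 14.26 GPa

14.26 GPa


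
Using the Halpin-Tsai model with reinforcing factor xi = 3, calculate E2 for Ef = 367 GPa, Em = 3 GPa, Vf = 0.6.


eta = (Ef/Em - 1)/(Ef/Em + xi) = (122.3333 - 1)/(122.3333 + 3) = 0.9681
E2 = Em*(1+xi*eta*Vf)/(1-eta*Vf) = 19.63 GPa

19.63 GPa


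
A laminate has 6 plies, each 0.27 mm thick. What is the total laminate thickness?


h = n * t_ply = 6 * 0.27 = 1.62 mm

1.62 mm


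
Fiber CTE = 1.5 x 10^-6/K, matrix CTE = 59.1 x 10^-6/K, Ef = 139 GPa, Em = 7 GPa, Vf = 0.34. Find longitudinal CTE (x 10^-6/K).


E1 = Ef*Vf + Em*(1-Vf) = 51.88
alpha_1 = (alpha_f*Ef*Vf + alpha_m*Em*(1-Vf))/E1 = 6.63 x 10^-6/K

6.63 x 10^-6/K


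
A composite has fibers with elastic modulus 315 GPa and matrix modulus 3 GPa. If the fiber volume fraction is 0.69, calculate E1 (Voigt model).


E1 = Ef*Vf + Em*(1-Vf) = 315*0.69 + 3*0.31 = 218.28 GPa

218.28 GPa


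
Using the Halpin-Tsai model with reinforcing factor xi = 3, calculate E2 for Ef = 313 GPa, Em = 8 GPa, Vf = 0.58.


eta = (Ef/Em - 1)/(Ef/Em + xi) = (39.125 - 1)/(39.125 + 3) = 0.905
E2 = Em*(1+xi*eta*Vf)/(1-eta*Vf) = 43.36 GPa

43.36 GPa


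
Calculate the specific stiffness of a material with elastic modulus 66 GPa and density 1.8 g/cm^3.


Specific stiffness = E/rho = 66/1.8 = 36.7 GPa/(g/cm^3)

36.7 GPa/(g/cm^3)


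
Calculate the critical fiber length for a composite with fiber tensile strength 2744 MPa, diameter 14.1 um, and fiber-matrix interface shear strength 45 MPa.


Lc = sigma_f * d / (2 * tau_i) = 2744 * 14.1 / (2 * 45) = 429.9 um

429.9 um


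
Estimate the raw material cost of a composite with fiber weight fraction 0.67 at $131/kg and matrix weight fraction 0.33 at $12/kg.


Cost = cost_f*Wf + cost_m*Wm = 131*0.67 + 12*0.33 = $91.73/kg

$91.73/kg


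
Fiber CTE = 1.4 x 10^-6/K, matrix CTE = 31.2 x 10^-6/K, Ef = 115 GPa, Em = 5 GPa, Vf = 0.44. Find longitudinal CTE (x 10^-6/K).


E1 = Ef*Vf + Em*(1-Vf) = 53.4
alpha_1 = (alpha_f*Ef*Vf + alpha_m*Em*(1-Vf))/E1 = 2.96 x 10^-6/K

2.96 x 10^-6/K


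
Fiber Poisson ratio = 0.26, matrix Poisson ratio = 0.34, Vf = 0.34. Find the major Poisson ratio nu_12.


nu_12 = nu_f*Vf + nu_m*(1-Vf) = 0.26*0.34 + 0.34*0.66 = 0.3128

0.3128


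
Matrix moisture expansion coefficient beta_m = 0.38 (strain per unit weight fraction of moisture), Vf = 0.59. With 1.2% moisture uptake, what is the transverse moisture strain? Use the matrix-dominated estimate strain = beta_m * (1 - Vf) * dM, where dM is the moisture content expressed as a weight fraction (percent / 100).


dM = 1.2/100 = 0.012
strain = beta_m * (1-Vf) * dM = 0.38 * 0.41 * 0.012 = 0.0018696

0.0018696


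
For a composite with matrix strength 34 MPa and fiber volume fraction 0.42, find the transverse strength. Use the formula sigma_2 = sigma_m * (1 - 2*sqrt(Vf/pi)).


factor = 1 - 2*sqrt(0.42/pi) = 0.2687
sigma_2 = 34 * 0.2687 = 9.14 MPa

9.14 MPa


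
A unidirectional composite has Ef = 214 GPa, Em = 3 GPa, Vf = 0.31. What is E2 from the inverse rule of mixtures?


1/E2 = Vf/Ef + (1-Vf)/Em = 0.31/214 + 0.69/3
E2 = 4.32 GPa

4.32 GPa


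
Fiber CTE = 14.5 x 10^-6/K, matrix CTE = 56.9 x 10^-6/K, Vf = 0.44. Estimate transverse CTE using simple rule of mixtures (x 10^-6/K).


alpha_2 = alpha_f*Vf + alpha_m*(1-Vf) = 14.5*0.44 + 56.9*0.56 = 38.2 x 10^-6/K

38.2 x 10^-6/K


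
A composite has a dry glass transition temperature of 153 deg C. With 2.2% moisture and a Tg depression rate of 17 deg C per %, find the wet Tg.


Tg_wet = Tg_dry - k*moisture = 153 - 17*2.2 = 115.6 deg C

115.6 deg C


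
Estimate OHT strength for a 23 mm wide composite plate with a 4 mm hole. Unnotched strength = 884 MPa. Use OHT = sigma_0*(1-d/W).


OHT = sigma_0*(1-d/W) = 884*(1-4/23) = 730.3 MPa

730.3 MPa


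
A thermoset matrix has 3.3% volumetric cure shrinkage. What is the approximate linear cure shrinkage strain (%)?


Linear shrinkage ≈ vol_shrink/3 = 3.3/3 = 1.1%

1.1%


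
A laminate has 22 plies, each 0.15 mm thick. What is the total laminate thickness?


h = n * t_ply = 22 * 0.15 = 3.3 mm

3.3 mm


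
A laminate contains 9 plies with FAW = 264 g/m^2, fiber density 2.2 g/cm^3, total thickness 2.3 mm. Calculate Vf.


Vf = n * FAW / (rho_f * h * 1000) = 9 * 264 / (2.2 * 2.3 * 1000) = 0.4696

0.4696
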